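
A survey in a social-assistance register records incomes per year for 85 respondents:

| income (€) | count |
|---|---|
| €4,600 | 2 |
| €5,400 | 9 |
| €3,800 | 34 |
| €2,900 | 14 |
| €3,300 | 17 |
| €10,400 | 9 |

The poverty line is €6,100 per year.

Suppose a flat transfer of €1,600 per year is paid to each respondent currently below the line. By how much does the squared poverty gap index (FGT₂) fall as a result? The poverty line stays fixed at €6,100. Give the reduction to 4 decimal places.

0.1228

Before: below the line — 14×€2,900, 17×€3,300, 34×€3,800, 2×€4,600, 9×€5,400; squared poverty gap index (FGT₂) = 0.147149.
After the €1,600 transfer: below the line — 14×€4,500, 17×€4,900, 34×€5,400; squared poverty gap index (FGT₂) = 0.024339.
Reduction = 0.147149 − 0.024339 = 0.1228.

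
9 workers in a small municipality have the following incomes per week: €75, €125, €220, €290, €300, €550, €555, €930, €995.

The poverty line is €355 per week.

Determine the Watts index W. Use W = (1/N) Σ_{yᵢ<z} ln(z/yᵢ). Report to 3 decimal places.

Incomes under z: €75, €125, €220, €290, €300 (q = 5 of N = 9).
Log shortfalls: ln(355/75) = 1.5546; ln(355/125) = 1.0438; ln(355/220) = 0.4785; ln(355/290) = 0.2022; ln(355/300) = 0.1683.
W = 3.447496 / 9 = 0.383.

0.383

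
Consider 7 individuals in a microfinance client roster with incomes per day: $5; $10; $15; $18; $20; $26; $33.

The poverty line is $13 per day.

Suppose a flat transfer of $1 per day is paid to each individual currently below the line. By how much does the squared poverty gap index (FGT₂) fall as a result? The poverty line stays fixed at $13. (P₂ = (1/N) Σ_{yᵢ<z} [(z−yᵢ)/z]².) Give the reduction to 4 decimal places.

0.0169

Before: below the line — $5, $10; squared poverty gap index (FGT₂) = 0.061708.
After the $1 transfer: below the line — $6, $11; squared poverty gap index (FGT₂) = 0.044801.
Reduction = 0.061708 − 0.044801 = 0.0169.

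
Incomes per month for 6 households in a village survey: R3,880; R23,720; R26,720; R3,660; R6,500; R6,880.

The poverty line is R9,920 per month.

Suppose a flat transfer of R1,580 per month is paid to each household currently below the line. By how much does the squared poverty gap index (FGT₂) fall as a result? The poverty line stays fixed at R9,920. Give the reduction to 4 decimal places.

Before: below the line — R3,660, R3,880, R6,500, R6,880; squared poverty gap index (FGT₂) = 0.163619.
After the R1,580 transfer: below the line — R5,240, R5,460, R8,080, R8,460; squared poverty gap index (FGT₂) = 0.080129.
Reduction = 0.163619 − 0.080129 = 0.0835.

0.0835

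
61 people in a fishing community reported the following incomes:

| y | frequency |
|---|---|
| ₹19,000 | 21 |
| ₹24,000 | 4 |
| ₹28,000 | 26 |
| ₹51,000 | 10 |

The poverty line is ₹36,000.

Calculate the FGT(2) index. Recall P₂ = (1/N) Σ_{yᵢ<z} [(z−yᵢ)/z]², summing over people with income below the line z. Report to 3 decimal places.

0.105

Below the line: 21×₹19,000, 4×₹24,000, 26×₹28,000 (q = 51 of N = 61).
Normalized shortfalls: (36000−19000)/36000 = 0.4722 (×21); (36000−24000)/36000 = 0.3333 (×4); (36000−28000)/36000 = 0.2222 (×26).
Squared: 0.2230 (×21); 0.1111 (×4); 0.0494 (×26).
Sum = 6.411265; P₂ = 6.411265 / 61 = 0.105.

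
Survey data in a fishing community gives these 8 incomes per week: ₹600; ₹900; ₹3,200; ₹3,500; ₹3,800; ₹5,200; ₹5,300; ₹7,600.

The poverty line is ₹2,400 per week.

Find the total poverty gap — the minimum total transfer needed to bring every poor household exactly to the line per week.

Poor units: ₹600, ₹900 (q = 2 of N = 8).
Individual gaps: 2400−600 = 1800; 2400−900 = 1500.
Aggregate gap = ₹3,300.

₹3,300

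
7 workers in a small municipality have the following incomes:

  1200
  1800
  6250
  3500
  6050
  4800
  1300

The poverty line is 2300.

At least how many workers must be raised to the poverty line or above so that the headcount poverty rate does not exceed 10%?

3

3 of the 7 workers are poor, so H = 3/7 = 0.429.
A headcount ratio of at most 10% allows at most ⌊0.10 × 7⌋ = 0 poor workers.
So at least 3 − 0 = 3 must be lifted.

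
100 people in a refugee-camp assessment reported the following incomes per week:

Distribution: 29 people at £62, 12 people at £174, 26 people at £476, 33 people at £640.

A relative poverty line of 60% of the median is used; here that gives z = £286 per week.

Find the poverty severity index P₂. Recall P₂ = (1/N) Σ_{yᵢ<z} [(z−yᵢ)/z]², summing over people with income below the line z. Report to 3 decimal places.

0.196

Below z: 29×£62, 12×£174 (q = 41 of N = 100).
Relative gaps: (286−62)/286 = 0.7832 (×29); (286−174)/286 = 0.3916 (×12).
Squared: 0.6134 (×29); 0.1534 (×12).
Sum = 19.629713; P₂ = 19.629713 / 100 = 0.196.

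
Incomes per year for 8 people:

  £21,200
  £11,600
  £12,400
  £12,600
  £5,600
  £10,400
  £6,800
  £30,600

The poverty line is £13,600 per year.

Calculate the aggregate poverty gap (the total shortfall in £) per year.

Below the line: £5,600, £6,800, £10,400, £11,600, £12,400, £12,600 (q = 6 of N = 8).
Individual gaps: 13600−5600 = 8000; 13600−6800 = 6800; 13600−10400 = 3200; 13600−11600 = 2000; 13600−12400 = 1200; 13600−12600 = 1000.
Aggregate gap = £22,200.

£22,200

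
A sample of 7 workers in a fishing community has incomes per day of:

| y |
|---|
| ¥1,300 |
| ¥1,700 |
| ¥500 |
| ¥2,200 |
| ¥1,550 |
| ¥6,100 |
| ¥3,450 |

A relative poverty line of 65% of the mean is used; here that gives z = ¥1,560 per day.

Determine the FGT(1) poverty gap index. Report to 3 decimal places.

Below z: ¥500, ¥1,300, ¥1,550 (q = 3 of N = 7).
Shortfall ratios: (1560−500)/1560 = 0.6795; (1560−1300)/1560 = 0.1667; (1560−1550)/1560 = 0.0064.
Σ = 0.852564. Dividing by the full population N = 7 gives P₁ = 0.122.

0.122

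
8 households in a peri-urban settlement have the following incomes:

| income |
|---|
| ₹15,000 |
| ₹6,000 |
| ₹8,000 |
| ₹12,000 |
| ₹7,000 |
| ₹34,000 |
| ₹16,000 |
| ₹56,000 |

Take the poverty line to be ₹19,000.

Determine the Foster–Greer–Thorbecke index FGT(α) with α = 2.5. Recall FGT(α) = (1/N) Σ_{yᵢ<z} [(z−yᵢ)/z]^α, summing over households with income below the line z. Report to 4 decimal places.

Incomes under z: ₹6,000, ₹7,000, ₹8,000, ₹12,000, ₹15,000, ₹16,000 (q = 6 of N = 8).
Shortfall ratios: (19000−6000)/19000 = 0.6842; (19000−7000)/19000 = 0.6316; (19000−8000)/19000 = 0.5789; (19000−12000)/19000 = 0.3684; (19000−15000)/19000 = 0.2105; (19000−16000)/19000 = 0.1579.
Raised to α = 2.5: 0.38723; 0.31701; 0.25503; 0.08239; 0.02034; 0.00991.
Sum = 1.071906; FGT(2.5) = 1.071906 / 8 = 0.1340.

0.1340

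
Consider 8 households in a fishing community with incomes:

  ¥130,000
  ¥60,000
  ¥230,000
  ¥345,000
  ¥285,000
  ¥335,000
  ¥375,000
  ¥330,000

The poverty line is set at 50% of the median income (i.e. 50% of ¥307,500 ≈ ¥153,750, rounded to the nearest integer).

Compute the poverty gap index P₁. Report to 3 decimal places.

Below the line: ¥60,000, ¥130,000 (q = 2 of N = 8).
Gap ratios (z−y)/z: (153750−60000)/153750 = 0.6098; (153750−130000)/153750 = 0.1545.
Σ = 0.764228. Dividing by the full population N = 8 gives P₁ = 0.096.

0.096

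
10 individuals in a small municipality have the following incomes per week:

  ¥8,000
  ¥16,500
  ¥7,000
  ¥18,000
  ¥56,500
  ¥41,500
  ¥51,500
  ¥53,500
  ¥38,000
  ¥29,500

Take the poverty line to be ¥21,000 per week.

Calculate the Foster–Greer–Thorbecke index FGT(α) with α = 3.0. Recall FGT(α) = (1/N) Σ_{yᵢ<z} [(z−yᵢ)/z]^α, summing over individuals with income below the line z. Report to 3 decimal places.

0.055

Below z: ¥7,000, ¥8,000, ¥16,500, ¥18,000 (q = 4 of N = 10).
Relative gaps: (21000−7000)/21000 = 0.6667; (21000−8000)/21000 = 0.6190; (21000−16500)/21000 = 0.2143; (21000−18000)/21000 = 0.1429.
Raised to α = 3.0: 0.29630; 0.23723; 0.00984; 0.00292.
Sum = 0.546283; FGT(3.0) = 0.546283 / 10 = 0.055.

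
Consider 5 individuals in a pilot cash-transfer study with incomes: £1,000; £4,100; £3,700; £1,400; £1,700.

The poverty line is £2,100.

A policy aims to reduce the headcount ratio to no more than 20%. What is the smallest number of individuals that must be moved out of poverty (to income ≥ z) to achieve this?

3 of the 5 individuals are poor, so H = 3/5 = 0.600.
A headcount ratio of at most 20% allows at most ⌊0.20 × 5⌋ = 1 poor individuals.
So at least 3 − 1 = 2 must be lifted.

2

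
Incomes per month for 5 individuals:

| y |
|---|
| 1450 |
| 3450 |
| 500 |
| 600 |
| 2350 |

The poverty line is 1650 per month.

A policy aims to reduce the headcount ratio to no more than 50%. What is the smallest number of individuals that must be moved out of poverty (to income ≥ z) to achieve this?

3 of the 5 individuals are poor, so H = 3/5 = 0.600.
A headcount ratio of at most 50% allows at most ⌊0.50 × 5⌋ = 2 poor individuals.
So at least 3 − 2 = 1 must be lifted.

1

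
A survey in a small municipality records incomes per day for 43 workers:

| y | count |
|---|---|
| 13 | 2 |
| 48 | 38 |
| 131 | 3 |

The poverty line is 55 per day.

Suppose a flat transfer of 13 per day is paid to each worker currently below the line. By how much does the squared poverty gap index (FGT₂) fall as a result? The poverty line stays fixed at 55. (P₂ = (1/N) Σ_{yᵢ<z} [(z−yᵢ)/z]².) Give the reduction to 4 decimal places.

0.0285

Before: below the line — 2×13, 38×48; squared poverty gap index (FGT₂) = 0.041438.
After the 13 transfer: below the line — 2×26; squared poverty gap index (FGT₂) = 0.012931.
Reduction = 0.041438 − 0.012931 = 0.0285.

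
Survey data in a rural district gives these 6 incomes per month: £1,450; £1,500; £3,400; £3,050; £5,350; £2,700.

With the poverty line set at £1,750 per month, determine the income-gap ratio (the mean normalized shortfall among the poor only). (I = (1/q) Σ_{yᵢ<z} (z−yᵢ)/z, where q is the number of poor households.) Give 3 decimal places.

0.157

Poor units: £1,450, £1,500 (q = 2 of N = 6).
Shortfall ratios (z−y)/z: 0.1714, 0.1429; sum = 0.314286.
The income-gap ratio divides by q (the poor only): 0.314286 / 2 = 0.157.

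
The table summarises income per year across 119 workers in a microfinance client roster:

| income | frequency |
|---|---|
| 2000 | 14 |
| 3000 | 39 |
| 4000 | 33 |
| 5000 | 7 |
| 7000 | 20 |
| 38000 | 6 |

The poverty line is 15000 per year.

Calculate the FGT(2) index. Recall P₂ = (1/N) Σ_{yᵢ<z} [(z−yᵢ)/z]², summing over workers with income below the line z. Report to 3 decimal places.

Poor units: 14×2000, 39×3000, 33×4000, 7×5000, 20×7000 (q = 113 of N = 119).
Shortfall ratios: (15000−2000)/15000 = 0.8667 (×14); (15000−3000)/15000 = 0.8000 (×39); (15000−4000)/15000 = 0.7333 (×33); (15000−5000)/15000 = 0.6667 (×7); (15000−7000)/15000 = 0.5333 (×20).
Squared: 0.7511 (×14); 0.6400 (×39); 0.5378 (×33); 0.4444 (×7); 0.2844 (×20).
Sum = 62.022222; P₂ = 62.022222 / 119 = 0.521.

0.521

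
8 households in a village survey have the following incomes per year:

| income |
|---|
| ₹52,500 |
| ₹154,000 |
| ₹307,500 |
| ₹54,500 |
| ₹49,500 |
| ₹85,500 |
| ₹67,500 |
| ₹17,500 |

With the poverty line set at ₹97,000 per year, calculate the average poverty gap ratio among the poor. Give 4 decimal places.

0.4381

Below z: ₹17,500, ₹49,500, ₹52,500, ₹54,500, ₹67,500, ₹85,500 (q = 6 of N = 8).
Relative gaps: 0.8196, 0.4897, 0.4588, 0.4381, 0.3041, 0.1186; sum = 2.628866.
The income-gap ratio divides by q (the poor only): 2.628866 / 6 = 0.4381.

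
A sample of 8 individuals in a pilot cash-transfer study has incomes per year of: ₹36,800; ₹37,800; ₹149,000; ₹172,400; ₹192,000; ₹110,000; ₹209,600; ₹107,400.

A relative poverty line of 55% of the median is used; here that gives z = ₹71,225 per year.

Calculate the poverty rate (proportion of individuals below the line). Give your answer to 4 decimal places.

0.2500

2 of the 8 individuals have income below ₹71,225.
H = 2/8 = 0.2500.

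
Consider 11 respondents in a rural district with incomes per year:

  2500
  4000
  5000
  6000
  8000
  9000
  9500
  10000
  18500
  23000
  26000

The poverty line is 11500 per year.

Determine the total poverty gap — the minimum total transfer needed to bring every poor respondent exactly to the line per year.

38000

Poor units: 2500, 4000, 5000, 6000, 8000, 9000, 9500, 10000 (q = 8 of N = 11).
Individual gaps: 11500−2500 = 9000; 11500−4000 = 7500; 11500−5000 = 6500; 11500−6000 = 5500; 11500−8000 = 3500; 11500−9000 = 2500; 11500−9500 = 2000; 11500−10000 = 1500.
Aggregate gap = 38000.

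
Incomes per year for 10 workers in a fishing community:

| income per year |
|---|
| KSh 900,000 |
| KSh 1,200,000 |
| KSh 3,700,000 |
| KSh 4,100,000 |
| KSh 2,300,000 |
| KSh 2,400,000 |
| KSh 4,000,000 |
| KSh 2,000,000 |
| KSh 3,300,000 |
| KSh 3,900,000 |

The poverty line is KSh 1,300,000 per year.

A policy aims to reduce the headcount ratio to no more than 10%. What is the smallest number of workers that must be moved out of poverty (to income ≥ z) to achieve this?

2 of the 10 workers are poor, so H = 2/10 = 0.200.
A headcount ratio of at most 10% allows at most ⌊0.10 × 10⌋ = 1 poor workers.
So at least 2 − 1 = 1 must be lifted.

1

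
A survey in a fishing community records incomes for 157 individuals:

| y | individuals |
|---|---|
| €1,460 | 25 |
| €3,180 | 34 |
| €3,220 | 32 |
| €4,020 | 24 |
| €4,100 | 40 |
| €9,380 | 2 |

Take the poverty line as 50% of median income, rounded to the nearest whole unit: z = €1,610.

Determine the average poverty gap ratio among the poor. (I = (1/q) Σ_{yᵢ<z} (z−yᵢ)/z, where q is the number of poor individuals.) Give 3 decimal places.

0.093

Below the line: 25×€1,460 (q = 25 of N = 157).
Shortfall ratios (z−y)/z: 0.0932 (×25); sum = 2.329193.
I averages over the q = 25 poor units only: 2.329193 / 25 = 0.093.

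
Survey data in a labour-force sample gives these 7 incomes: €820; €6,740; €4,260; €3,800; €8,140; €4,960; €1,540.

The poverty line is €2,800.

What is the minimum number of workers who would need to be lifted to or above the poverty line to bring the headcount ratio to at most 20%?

1

Currently q = 2 of N = 7 are below the line (H = 0.286).
A headcount ratio of at most 20% allows at most ⌊0.20 × 7⌋ = 1 poor workers.
So at least 2 − 1 = 1 must be lifted.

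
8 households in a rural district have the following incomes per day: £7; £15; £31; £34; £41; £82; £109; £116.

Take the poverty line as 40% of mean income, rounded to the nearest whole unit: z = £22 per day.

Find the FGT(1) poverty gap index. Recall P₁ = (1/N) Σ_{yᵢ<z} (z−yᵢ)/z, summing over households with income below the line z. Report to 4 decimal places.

Below the line: £7, £15 (q = 2 of N = 8).
Gap ratios (z−y)/z: (22−7)/22 = 0.6818; (22−15)/22 = 0.3182.
Σ = 1.000000. Dividing by the full population N = 8 gives P₁ = 0.1250.

0.1250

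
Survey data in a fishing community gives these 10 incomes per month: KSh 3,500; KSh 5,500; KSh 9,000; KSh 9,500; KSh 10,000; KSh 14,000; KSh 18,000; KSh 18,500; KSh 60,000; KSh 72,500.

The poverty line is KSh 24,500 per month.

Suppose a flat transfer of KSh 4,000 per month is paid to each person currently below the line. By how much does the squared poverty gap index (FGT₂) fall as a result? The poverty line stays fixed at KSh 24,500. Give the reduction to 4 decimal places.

Before: below the line — KSh 3,500, KSh 5,500, KSh 9,000, KSh 9,500, KSh 10,000, KSh 14,000, KSh 18,000, KSh 18,500; squared poverty gap index (FGT₂) = 0.277551.
After the KSh 4,000 transfer: below the line — KSh 7,500, KSh 9,500, KSh 13,000, KSh 13,500, KSh 14,000, KSh 18,000, KSh 22,000, KSh 22,500; squared poverty gap index (FGT₂) = 0.154935.
Reduction = 0.277551 − 0.154935 = 0.1226.

0.1226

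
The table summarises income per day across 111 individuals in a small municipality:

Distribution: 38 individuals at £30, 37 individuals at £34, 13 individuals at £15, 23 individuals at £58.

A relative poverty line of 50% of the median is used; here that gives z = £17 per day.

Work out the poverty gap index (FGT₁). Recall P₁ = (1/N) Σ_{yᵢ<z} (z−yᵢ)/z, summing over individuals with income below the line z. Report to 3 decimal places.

Poor units: 13×£15 (q = 13 of N = 111).
Relative gaps: (17−15)/17 = 0.1176 (×13).
Sum of shortfalls = 1.529412; P₁ averages over all N: 1.529412 / 111 = 0.014.

0.014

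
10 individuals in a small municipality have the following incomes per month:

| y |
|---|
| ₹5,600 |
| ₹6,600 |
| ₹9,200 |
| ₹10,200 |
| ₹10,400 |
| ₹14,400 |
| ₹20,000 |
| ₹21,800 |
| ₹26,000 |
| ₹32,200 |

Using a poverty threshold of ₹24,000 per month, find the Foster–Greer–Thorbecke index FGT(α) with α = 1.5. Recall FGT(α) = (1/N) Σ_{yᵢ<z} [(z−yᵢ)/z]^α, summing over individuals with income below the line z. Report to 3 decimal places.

0.298

Below z: ₹5,600, ₹6,600, ₹9,200, ₹10,200, ₹10,400, ₹14,400, ₹20,000, ₹21,800 (q = 8 of N = 10).
Gap ratios (z−y)/z: (24000−5600)/24000 = 0.7667; (24000−6600)/24000 = 0.7250; (24000−9200)/24000 = 0.6167; (24000−10200)/24000 = 0.5750; (24000−10400)/24000 = 0.5667; (24000−14400)/24000 = 0.4000; (24000−20000)/24000 = 0.1667; (24000−21800)/24000 = 0.0917.
Raised to α = 1.5: 0.67129; 0.61732; 0.48426; 0.43602; 0.42657; 0.25298; 0.06804; 0.02775.
Sum = 2.984225; FGT(1.5) = 2.984225 / 10 = 0.298.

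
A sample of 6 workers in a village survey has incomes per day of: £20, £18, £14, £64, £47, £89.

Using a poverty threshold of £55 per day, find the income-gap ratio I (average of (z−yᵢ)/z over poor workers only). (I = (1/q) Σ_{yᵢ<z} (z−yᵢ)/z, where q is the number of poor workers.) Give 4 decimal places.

0.5500

Below z: £14, £18, £20, £47 (q = 4 of N = 6).
Shortfall ratios (z−y)/z: 0.7455, 0.6727, 0.6364, 0.1455; sum = 2.200000.
The income-gap ratio divides by q (the poor only): 2.200000 / 4 = 0.5500.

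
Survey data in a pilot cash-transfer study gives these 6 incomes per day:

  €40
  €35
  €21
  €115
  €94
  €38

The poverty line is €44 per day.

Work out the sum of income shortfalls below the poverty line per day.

€42

Incomes under z: €21, €35, €38, €40 (q = 4 of N = 6).
Individual gaps: 44−21 = 23; 44−35 = 9; 44−38 = 6; 44−40 = 4.
Aggregate gap = €42.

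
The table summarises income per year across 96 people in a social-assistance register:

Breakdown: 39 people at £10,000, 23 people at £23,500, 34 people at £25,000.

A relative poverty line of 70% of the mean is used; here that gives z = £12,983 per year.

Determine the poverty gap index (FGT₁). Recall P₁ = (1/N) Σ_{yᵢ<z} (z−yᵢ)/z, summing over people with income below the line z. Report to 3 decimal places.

Below the line: 39×£10,000 (q = 39 of N = 96).
Relative gaps: (12983−10000)/12983 = 0.2298 (×39).
Σ = 8.960718. Dividing by the full population N = 96 gives P₁ = 0.093.

0.093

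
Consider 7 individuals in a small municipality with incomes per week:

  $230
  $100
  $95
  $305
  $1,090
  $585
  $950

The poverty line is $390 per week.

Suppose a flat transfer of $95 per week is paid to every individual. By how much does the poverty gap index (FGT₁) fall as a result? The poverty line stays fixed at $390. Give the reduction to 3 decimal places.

0.136

Before: below the line — $95, $100, $230, $305; poverty gap index (FGT₁) = 0.30403.
After the $95 transfer: below the line — $190, $195, $325; poverty gap index (FGT₁) = 0.16850.
Reduction = 0.30403 − 0.16850 = 0.136.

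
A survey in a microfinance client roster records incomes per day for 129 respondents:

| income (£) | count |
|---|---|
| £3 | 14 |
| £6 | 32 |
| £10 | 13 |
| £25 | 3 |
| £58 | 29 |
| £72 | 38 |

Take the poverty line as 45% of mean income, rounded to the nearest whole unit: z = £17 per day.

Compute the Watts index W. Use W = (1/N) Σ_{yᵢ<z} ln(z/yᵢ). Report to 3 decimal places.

Below z: 14×£3, 32×£6, 13×£10 (q = 59 of N = 129).
Log gaps: ln(17/3) = 1.7346 (×14); ln(17/6) = 1.0415 (×32); ln(17/10) = 0.5306 (×13).
W = 64.509106 / 129 = 0.500.

0.500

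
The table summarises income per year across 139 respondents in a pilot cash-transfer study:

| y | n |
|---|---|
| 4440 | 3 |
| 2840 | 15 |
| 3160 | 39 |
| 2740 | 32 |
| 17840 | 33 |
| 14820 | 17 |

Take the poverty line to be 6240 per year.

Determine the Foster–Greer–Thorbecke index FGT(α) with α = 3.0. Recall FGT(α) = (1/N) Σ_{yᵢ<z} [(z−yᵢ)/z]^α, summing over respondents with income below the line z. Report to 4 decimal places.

Poor units: 32×2740, 15×2840, 39×3160, 3×4440 (q = 89 of N = 139).
Shortfall ratios: (6240−2740)/6240 = 0.5609 (×32); (6240−2840)/6240 = 0.5449 (×15); (6240−3160)/6240 = 0.4936 (×39); (6240−4440)/6240 = 0.2885 (×3).
Raised to α = 3.0: 0.17646 (×32); 0.16176 (×15); 0.12025 (×39); 0.02400 (×3).
Sum = 12.835142; FGT(3.0) = 12.835142 / 139 = 0.0923.

0.0923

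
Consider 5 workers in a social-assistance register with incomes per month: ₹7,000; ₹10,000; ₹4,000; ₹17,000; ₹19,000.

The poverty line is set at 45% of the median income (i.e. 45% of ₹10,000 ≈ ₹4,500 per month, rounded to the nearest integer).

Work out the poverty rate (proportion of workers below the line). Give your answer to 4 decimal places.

1 of the 5 workers have income below ₹4,500.
H = 1/5 = 0.2000.

0.2000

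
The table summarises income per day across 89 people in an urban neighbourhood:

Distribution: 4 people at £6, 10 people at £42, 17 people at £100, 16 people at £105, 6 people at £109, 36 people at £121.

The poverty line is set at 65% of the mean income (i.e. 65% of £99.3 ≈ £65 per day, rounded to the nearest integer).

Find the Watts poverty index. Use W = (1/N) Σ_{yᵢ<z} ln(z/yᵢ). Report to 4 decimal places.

0.1562

Below z: 4×£6, 10×£42 (q = 14 of N = 89).
ln(z/y) terms: ln(65/6) = 2.3826 (×4); ln(65/42) = 0.4367 (×10).
W = 13.897688 / 89 = 0.1562.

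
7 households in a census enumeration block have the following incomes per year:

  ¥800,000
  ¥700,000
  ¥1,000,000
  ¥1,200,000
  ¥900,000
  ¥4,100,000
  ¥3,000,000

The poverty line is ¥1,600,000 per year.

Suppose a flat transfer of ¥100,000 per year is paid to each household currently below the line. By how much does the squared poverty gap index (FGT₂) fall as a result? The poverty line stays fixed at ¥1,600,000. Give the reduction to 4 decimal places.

0.0352

Before: below the line — ¥700,000, ¥800,000, ¥900,000, ¥1,000,000, ¥1,200,000; squared poverty gap index (FGT₂) = 0.137277.
After the ¥100,000 transfer: below the line — ¥800,000, ¥900,000, ¥1,000,000, ¥1,100,000, ¥1,300,000; squared poverty gap index (FGT₂) = 0.102121.
Reduction = 0.137277 − 0.102121 = 0.0352.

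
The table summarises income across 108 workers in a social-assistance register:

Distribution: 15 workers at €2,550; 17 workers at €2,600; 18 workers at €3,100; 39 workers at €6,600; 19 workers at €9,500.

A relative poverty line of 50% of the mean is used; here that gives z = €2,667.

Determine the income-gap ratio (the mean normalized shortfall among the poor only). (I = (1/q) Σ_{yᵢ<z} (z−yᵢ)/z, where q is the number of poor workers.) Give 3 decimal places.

0.034

Incomes under z: 15×€2,550, 17×€2,600 (q = 32 of N = 108).
Relative gaps: 0.0439 (×15), 0.0251 (×17); sum = 1.085114.
The income-gap ratio divides by q (the poor only): 1.085114 / 32 = 0.034.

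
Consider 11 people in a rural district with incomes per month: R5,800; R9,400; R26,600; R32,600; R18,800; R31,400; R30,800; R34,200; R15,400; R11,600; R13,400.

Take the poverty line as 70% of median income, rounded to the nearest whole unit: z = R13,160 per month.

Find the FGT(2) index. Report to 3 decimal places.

0.037

Incomes under z: R5,800, R9,400, R11,600 (q = 3 of N = 11).
Normalized shortfalls: (13160−5800)/13160 = 0.5593; (13160−9400)/13160 = 0.2857; (13160−11600)/13160 = 0.1185.
Squared: 0.3128; 0.0816; 0.0141.
Sum = 0.408468; P₂ = 0.408468 / 11 = 0.037.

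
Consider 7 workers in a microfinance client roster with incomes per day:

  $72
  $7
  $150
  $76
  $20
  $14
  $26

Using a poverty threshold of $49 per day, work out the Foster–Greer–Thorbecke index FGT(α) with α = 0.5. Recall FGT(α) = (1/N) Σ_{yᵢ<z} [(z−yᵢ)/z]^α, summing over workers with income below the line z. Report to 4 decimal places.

Below the line: $7, $14, $20, $26 (q = 4 of N = 7).
Shortfall ratios: (49−7)/49 = 0.8571; (49−14)/49 = 0.7143; (49−20)/49 = 0.5918; (49−26)/49 = 0.4694.
Raised to α = 0.5: 0.92582; 0.84515; 0.76931; 0.68512.
Sum = 3.225402; FGT(0.5) = 3.225402 / 7 = 0.4608.

0.4608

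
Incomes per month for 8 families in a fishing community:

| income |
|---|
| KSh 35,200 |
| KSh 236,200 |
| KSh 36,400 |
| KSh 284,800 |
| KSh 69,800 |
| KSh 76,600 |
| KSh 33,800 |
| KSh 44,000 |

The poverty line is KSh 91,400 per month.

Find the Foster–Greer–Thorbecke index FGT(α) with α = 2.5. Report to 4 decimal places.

Incomes under z: KSh 33,800, KSh 35,200, KSh 36,400, KSh 44,000, KSh 69,800, KSh 76,600 (q = 6 of N = 8).
Shortfall ratios: (91400−33800)/91400 = 0.6302; (91400−35200)/91400 = 0.6149; (91400−36400)/91400 = 0.6018; (91400−44000)/91400 = 0.5186; (91400−69800)/91400 = 0.2363; (91400−76600)/91400 = 0.1619.
Raised to α = 2.5: 0.31528; 0.29647; 0.28089; 0.19368; 0.02715; 0.01055.
Sum = 1.124014; FGT(2.5) = 1.124014 / 8 = 0.1405.

0.1405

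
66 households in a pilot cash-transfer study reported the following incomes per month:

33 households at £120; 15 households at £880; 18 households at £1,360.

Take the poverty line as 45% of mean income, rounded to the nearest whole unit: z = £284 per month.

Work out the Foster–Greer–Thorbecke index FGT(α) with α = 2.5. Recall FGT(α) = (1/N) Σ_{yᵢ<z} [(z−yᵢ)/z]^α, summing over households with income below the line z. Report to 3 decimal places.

Poor units: 33×£120 (q = 33 of N = 66).
Shortfall ratios: (284−120)/284 = 0.5775 (×33).
Raised to α = 2.5: 0.25340 (×33).
Sum = 8.362338; FGT(2.5) = 8.362338 / 66 = 0.127.

0.127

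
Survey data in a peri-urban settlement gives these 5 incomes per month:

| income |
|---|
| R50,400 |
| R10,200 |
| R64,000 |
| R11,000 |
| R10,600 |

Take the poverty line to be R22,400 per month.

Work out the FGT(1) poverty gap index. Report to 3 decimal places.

0.316

Below the line: R10,200, R10,600, R11,000 (q = 3 of N = 5).
Relative gaps: (22400−10200)/22400 = 0.5446; (22400−10600)/22400 = 0.5268; (22400−11000)/22400 = 0.5089.
Σ = 1.580357. Dividing by the full population N = 5 gives P₁ = 0.316.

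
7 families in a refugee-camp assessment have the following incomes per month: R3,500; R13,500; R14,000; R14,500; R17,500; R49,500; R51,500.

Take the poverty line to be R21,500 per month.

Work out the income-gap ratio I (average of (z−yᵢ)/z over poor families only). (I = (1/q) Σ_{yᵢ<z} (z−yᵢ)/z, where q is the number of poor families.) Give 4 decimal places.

0.4140

Incomes under z: R3,500, R13,500, R14,000, R14,500, R17,500 (q = 5 of N = 7).
Relative gaps: 0.8372, 0.3721, 0.3488, 0.3256, 0.1860; sum = 2.069767.
I averages over the q = 5 poor units only: 2.069767 / 5 = 0.4140.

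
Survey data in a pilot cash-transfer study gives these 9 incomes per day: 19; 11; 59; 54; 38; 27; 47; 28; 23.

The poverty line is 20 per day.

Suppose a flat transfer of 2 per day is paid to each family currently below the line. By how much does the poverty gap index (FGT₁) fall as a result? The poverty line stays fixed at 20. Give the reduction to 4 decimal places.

0.0167

Before: below the line — 11, 19; poverty gap index (FGT₁) = 0.055556.
After the 2 transfer: below the line — 13; poverty gap index (FGT₁) = 0.038889.
Reduction = 0.055556 − 0.038889 = 0.0167.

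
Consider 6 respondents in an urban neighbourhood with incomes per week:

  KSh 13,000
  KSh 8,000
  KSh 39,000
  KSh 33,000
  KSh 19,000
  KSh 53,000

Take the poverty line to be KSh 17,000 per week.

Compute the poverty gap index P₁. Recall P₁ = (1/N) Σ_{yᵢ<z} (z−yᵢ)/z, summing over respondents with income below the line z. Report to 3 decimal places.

0.127

Below z: KSh 8,000, KSh 13,000 (q = 2 of N = 6).
Gap ratios (z−y)/z: (17000−8000)/17000 = 0.5294; (17000−13000)/17000 = 0.2353.
Σ = 0.764706. Dividing by the full population N = 6 gives P₁ = 0.127.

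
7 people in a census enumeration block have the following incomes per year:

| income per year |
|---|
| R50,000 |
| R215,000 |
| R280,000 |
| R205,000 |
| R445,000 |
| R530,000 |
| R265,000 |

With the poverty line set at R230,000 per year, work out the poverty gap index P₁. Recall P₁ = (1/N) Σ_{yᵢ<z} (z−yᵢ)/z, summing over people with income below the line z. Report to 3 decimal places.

Incomes under z: R50,000, R205,000, R215,000 (q = 3 of N = 7).
Relative gaps: (230000−50000)/230000 = 0.7826; (230000−205000)/230000 = 0.1087; (230000−215000)/230000 = 0.0652.
Σ = 0.956522. Dividing by the full population N = 7 gives P₁ = 0.137.

0.137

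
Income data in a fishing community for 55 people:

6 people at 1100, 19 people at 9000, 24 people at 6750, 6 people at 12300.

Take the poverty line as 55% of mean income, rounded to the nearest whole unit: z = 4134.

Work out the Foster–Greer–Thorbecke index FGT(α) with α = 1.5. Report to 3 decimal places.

0.069

Poor units: 6×1100 (q = 6 of N = 55).
Relative gaps: (4134−1100)/4134 = 0.7339 (×6).
Raised to α = 1.5: 0.62874 (×6).
Sum = 3.772410; FGT(1.5) = 3.772410 / 55 = 0.069.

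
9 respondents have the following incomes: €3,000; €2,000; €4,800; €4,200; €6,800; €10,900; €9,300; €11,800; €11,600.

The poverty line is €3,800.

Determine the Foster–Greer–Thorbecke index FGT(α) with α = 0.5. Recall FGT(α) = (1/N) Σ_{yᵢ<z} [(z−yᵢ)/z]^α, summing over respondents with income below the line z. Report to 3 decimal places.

0.127

Below the line: €2,000, €3,000 (q = 2 of N = 9).
Relative gaps: (3800−2000)/3800 = 0.4737; (3800−3000)/3800 = 0.2105.
Raised to α = 0.5: 0.68825; 0.45883.
Sum = 1.147079; FGT(0.5) = 1.147079 / 9 = 0.127.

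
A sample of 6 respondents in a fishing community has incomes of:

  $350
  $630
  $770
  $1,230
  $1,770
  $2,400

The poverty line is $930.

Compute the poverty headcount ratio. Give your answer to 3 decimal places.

3 of the 6 respondents have income below $930.
H = 3/6 = 0.500.

0.500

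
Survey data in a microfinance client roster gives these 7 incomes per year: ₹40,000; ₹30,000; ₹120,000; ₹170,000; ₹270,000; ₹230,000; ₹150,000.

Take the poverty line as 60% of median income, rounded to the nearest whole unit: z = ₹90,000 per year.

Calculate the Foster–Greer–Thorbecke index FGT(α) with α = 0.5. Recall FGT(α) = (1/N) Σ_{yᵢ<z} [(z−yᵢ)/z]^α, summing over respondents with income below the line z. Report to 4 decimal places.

Below z: ₹30,000, ₹40,000 (q = 2 of N = 7).
Shortfall ratios: (90000−30000)/90000 = 0.6667; (90000−40000)/90000 = 0.5556.
Raised to α = 0.5: 0.81650; 0.74536.
Sum = 1.561853; FGT(0.5) = 1.561853 / 7 = 0.2231.

0.2231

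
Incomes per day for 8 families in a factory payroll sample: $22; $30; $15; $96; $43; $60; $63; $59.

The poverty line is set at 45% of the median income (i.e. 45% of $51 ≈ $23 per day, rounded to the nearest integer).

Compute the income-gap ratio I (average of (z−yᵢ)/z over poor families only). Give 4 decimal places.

Incomes under z: $15, $22 (q = 2 of N = 8).
Shortfall ratios (z−y)/z: 0.3478, 0.0435; sum = 0.391304.
The income-gap ratio divides by q (the poor only): 0.391304 / 2 = 0.1957.

0.1957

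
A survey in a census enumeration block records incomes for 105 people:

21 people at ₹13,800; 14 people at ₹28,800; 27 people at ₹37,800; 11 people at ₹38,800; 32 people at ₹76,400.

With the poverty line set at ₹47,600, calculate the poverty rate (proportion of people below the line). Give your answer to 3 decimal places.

73 of the 105 people have income below ₹47,600.
H = 73/105 = 0.695.

0.695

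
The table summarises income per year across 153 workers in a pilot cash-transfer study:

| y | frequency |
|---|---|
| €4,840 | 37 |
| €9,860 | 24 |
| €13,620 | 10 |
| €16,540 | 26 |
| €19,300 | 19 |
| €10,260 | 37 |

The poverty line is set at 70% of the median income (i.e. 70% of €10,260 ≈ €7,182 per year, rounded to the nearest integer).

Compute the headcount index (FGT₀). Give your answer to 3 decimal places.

37 of the 153 workers have income below €7,182.
H = 37/153 = 0.242.

0.242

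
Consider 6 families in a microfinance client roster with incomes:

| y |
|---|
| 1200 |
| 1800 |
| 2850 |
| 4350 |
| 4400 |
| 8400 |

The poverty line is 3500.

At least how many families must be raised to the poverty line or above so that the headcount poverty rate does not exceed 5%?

3

3 of the 6 families are poor, so H = 3/6 = 0.500.
A headcount ratio of at most 5% allows at most ⌊0.05 × 6⌋ = 0 poor families.
So at least 3 − 0 = 3 must be lifted.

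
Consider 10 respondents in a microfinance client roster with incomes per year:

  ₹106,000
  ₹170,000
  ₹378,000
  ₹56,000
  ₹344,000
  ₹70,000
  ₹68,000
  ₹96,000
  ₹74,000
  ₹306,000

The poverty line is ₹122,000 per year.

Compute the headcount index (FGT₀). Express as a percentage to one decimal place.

6 of the 10 respondents have income below ₹122,000.
H = 6/10 = 60.0%.

60.0%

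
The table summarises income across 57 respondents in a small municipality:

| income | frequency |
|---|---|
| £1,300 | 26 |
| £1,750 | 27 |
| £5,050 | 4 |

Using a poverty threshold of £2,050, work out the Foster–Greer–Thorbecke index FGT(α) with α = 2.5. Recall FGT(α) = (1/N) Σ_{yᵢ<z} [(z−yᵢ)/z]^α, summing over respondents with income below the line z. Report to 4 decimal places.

0.0408

Incomes under z: 26×£1,300, 27×£1,750 (q = 53 of N = 57).
Gap ratios (z−y)/z: (2050−1300)/2050 = 0.3659 (×26); (2050−1750)/2050 = 0.1463 (×27).
Raised to α = 2.5: 0.08096 (×26); 0.00819 (×27).
Sum = 2.326149; FGT(2.5) = 2.326149 / 57 = 0.0408.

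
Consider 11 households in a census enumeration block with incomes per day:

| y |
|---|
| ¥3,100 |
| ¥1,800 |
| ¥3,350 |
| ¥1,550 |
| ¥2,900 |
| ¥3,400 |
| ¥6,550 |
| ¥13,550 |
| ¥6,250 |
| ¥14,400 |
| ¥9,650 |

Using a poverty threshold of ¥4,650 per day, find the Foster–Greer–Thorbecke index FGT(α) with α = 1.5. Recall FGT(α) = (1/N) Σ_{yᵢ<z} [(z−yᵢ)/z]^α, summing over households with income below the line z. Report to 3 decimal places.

0.158

Below z: ¥1,550, ¥1,800, ¥2,900, ¥3,100, ¥3,350, ¥3,400 (q = 6 of N = 11).
Relative gaps: (4650−1550)/4650 = 0.6667; (4650−1800)/4650 = 0.6129; (4650−2900)/4650 = 0.3763; (4650−3100)/4650 = 0.3333; (4650−3350)/4650 = 0.2796; (4650−3400)/4650 = 0.2688.
Raised to α = 1.5: 0.54433; 0.47983; 0.23088; 0.19245; 0.14782; 0.13938.
Sum = 1.734683; FGT(1.5) = 1.734683 / 11 = 0.158.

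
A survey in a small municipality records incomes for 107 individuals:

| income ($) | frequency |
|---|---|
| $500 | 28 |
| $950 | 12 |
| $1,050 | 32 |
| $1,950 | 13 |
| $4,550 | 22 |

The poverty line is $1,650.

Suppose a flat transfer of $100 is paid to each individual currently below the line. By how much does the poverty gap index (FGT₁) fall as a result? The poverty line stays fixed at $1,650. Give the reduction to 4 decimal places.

0.0408

Before: below the line — 28×$500, 12×$950, 32×$1,050; poverty gap index (FGT₁) = 0.338714.
After the $100 transfer: below the line — 28×$600, 12×$1,050, 32×$1,150; poverty gap index (FGT₁) = 0.297933.
Reduction = 0.338714 − 0.297933 = 0.0408.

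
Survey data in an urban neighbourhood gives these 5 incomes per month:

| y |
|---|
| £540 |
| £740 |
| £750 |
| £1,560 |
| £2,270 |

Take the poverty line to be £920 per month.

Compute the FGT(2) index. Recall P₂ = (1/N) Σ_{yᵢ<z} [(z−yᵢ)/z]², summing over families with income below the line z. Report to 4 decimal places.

0.0486

Below z: £540, £740, £750 (q = 3 of N = 5).
Shortfall ratios: (920−540)/920 = 0.4130; (920−740)/920 = 0.1957; (920−750)/920 = 0.1848.
Squared: 0.1706; 0.0383; 0.0341.
Sum = 0.243029; P₂ = 0.243029 / 5 = 0.0486.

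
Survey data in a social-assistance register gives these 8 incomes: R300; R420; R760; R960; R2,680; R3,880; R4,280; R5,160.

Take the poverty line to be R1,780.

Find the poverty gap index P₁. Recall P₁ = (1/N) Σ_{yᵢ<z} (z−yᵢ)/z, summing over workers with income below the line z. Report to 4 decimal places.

Poor units: R300, R420, R760, R960 (q = 4 of N = 8).
Relative gaps: (1780−300)/1780 = 0.8315; (1780−420)/1780 = 0.7640; (1780−760)/1780 = 0.5730; (1780−960)/1780 = 0.4607.
Σ = 2.629213. Dividing by the full population N = 8 gives P₁ = 0.3287.

0.3287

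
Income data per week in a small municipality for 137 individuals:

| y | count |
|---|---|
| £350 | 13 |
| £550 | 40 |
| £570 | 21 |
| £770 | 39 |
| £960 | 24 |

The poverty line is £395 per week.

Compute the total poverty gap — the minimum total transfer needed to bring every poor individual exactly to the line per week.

£585

Poor units: 13×£350 (q = 13 of N = 137).
Individual gaps: 13×(395−350) = 585.
Aggregate gap = £585.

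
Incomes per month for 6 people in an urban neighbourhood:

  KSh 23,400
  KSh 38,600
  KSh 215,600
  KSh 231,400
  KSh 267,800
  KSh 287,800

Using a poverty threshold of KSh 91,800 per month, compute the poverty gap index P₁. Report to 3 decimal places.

0.221

Below z: KSh 23,400, KSh 38,600 (q = 2 of N = 6).
Normalized shortfalls: (91800−23400)/91800 = 0.7451; (91800−38600)/91800 = 0.5795.
Σ = 1.324619. Dividing by the full population N = 6 gives P₁ = 0.221.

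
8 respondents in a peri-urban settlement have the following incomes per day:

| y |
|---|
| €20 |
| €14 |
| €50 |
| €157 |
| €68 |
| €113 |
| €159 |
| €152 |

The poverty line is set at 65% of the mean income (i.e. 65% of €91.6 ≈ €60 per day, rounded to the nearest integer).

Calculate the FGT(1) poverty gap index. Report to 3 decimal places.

0.200

Below z: €14, €20, €50 (q = 3 of N = 8).
Relative gaps: (60−14)/60 = 0.7667; (60−20)/60 = 0.6667; (60−50)/60 = 0.1667.
Σ = 1.600000. Dividing by the full population N = 8 gives P₁ = 0.200.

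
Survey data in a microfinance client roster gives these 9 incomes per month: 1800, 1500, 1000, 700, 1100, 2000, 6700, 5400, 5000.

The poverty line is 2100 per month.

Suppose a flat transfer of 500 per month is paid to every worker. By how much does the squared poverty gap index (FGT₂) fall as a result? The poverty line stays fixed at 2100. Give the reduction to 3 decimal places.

0.081

Before: below the line — 700, 1000, 1100, 1500, 1800, 2000; squared poverty gap index (FGT₂) = 0.11665.
After the 500 transfer: below the line — 1200, 1500, 1600, 2000; squared poverty gap index (FGT₂) = 0.03603.
Reduction = 0.11665 − 0.03603 = 0.081.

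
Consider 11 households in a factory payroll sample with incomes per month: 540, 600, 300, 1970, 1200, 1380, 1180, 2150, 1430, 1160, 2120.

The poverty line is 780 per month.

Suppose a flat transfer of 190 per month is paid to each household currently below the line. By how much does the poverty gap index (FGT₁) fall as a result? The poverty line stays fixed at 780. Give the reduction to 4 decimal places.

Before: below the line — 300, 540, 600; poverty gap index (FGT₁) = 0.104895.
After the 190 transfer: below the line — 490, 730; poverty gap index (FGT₁) = 0.039627.
Reduction = 0.104895 − 0.039627 = 0.0653.

0.0653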